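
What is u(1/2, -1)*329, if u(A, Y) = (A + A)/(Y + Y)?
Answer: -329/2 ≈ -164.50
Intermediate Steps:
u(A, Y) = A/Y (u(A, Y) = (2*A)/((2*Y)) = (2*A)*(1/(2*Y)) = A/Y)
u(1/2, -1)*329 = (1/(2*(-1)))*329 = ((½)*(-1))*329 = -½*329 = -329/2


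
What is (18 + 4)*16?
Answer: 352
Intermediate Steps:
(18 + 4)*16 = 22*16 = 352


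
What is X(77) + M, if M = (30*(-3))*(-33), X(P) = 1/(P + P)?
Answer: 457381/154 ≈ 2970.0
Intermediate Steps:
X(P) = 1/(2*P)
M = 2970 (M = -90*(-33) = 2970)
X(77) + M = (½)/77 + 2970 = (½)*(1/77) + 2970 = 1/154 + 2970 = 457381/154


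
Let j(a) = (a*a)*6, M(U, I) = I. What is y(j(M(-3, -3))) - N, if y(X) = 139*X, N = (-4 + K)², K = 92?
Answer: -238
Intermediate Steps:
j(a) = 6*a² (j(a) = a²*6 = 6*a²)
N = 7744 (N = (-4 + 92)² = 88² = 7744)
y(j(M(-3, -3))) - N = 139*(6*(-3)²) - 1*7744 = 139*(6*9) - 7744 = 139*54 - 7744 = 7506 - 7744 = -238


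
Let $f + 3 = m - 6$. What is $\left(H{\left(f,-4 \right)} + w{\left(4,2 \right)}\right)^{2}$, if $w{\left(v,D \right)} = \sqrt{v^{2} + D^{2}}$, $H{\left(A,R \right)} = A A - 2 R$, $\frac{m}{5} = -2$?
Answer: $136181 + 1476 \sqrt{5} \approx 1.3948 \cdot 10^{5}$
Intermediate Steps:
$m = -10$ ($m = 5 \left(-2\right) = -10$)
$f = -19$ ($f = -3 - 16 = -19$)
$H{\left(A,R \right)} = A^{2} - 2 R$
$w{\left(v,D \right)} = \sqrt{D^{2} + v^{2}}$
$\left(H{\left(f,-4 \right)} + w{\left(4,2 \right)}\right)^{2} = \left(\left(\left(-19\right)^{2} - -8\right) + \sqrt{2^{2} + 4^{2}}\right)^{2} = \left(\left(361 + 8\right) + \sqrt{4 + 16}\right)^{2} = \left(369 + \sqrt{20}\right)^{2} = \left(369 + 2 \sqrt{5}\right)^{2}$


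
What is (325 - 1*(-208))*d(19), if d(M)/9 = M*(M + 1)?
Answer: 1822860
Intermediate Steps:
d(M) = 9*M*(1 + M) (d(M) = 9*(M*(M + 1)) = 9*(M*(1 + M)) = 9*M*(1 + M))
(325 - 1*(-208))*d(19) = (325 - 1*(-208))*(9*19*(1 + 19)) = (325 + 208)*(9*19*20) = 533*3420 = 1822860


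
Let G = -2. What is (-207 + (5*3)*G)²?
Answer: 56169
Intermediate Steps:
(-207 + (5*3)*G)² = (-207 + (5*3)*(-2))² = (-207 + 15*(-2))² = (-207 - 30)² = (-237)² = 56169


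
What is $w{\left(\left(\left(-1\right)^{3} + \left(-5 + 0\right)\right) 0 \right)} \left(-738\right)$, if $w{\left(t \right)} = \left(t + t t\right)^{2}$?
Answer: $0$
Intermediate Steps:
$w{\left(t \right)} = \left(t + t^{2}\right)^{2}$
$w{\left(\left(\left(-1\right)^{3} + \left(-5 + 0\right)\right) 0 \right)} \left(-738\right) = \left(\left(\left(-1\right)^{3} + \left(-5 + 0\right)\right) 0\right)^{2} \left(1 + \left(\left(-1\right)^{3} + \left(-5 + 0\right)\right) 0\right)^{2} \left(-738\right) = \left(\left(-1 - 5\right) 0\right)^{2} \left(1 + \left(-1 - 5\right) 0\right)^{2} \left(-738\right) = \left(\left(-6\right) 0\right)^{2} \left(1 - 0\right)^{2} \left(-738\right) = 0^{2} \left(1 + 0\right)^{2} \left(-738\right) = 0 \cdot 1^{2} \left(-738\right) = 0 \cdot 1 \left(-738\right) = 0 \left(-738\right) = 0$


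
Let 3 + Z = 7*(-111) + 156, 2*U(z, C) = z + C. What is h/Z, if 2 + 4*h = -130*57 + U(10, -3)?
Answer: 4939/1664 ≈ 2.9681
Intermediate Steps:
U(z, C) = C/2 + z/2 (U(z, C) = (z + C)/2 = (C + z)/2 = C/2 + z/2)
Z = -624 (Z = -3 + (7*(-111) + 156) = -3 + (-777 + 156) = -3 - 621 = -624)
h = -14817/8 (h = -½ + (-130*57 + ((½)*(-3) + (½)*10))/4 = -½ + (-7410 + (-3/2 + 5))/4 = -½ + (-7410 + 7/2)/4 = -½ + (¼)*(-14813/2) = -½ - 14813/8 = -14817/8 ≈ -1852.1)
h/Z = -14817/8/(-624) = -14817/8*(-1/624) = 4939/1664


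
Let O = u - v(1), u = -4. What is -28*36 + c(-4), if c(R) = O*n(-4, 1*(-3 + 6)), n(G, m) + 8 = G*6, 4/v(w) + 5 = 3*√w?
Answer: -944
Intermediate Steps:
v(w) = 4/(-5 + 3*√w)
n(G, m) = -8 + 6*G (n(G, m) = -8 + G*6 = -8 + 6*G)
O = -2 (O = -4 - 4/(-5 + 3*√1) = -4 - 4/(-5 + 3*1) = -4 - 4/(-5 + 3) = -4 - 4/(-2) = -4 - 4*(-1)/2 = -4 - 1*(-2) = -4 + 2 = -2)
c(R) = 64 (c(R) = -2*(-8 + 6*(-4)) = -2*(-8 - 24) = -2*(-32) = 64)
-28*36 + c(-4) = -28*36 + 64 = -1008 + 64 = -944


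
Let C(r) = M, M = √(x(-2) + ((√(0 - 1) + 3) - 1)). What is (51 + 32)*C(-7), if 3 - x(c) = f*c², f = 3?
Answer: 83*√(-7 + I) ≈ 15.646 + 220.15*I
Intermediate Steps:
x(c) = 3 - 3*c²
M = √(-7 + I) (M = √((3 - 3*(-2)²) + ((√(0 - 1) + 3) - 1)) = √((3 - 3*4) + ((√(-1) + 3) - 1)) = √((3 - 12) + ((I + 3) - 1)) = √(-9 + ((3 + I) - 1)) = √(-9 + (2 + I)) = √(-7 + I) ≈ 0.1885 + 2.6525*I)
C(r) = √(-7 + I)
(51 + 32)*C(-7) = (51 + 32)*√(-7 + I) = 83*√(-7 + I)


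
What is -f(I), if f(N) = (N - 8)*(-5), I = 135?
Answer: 635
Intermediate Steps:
f(N) = 40 - 5*N (f(N) = (-8 + N)*(-5) = 40 - 5*N)
-f(I) = -(40 - 5*135) = -(40 - 675) = -1*(-635) = 635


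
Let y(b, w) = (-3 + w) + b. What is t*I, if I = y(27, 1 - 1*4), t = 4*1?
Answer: 84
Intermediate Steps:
t = 4
y(b, w) = -3 + b + w
I = 21 (I = -3 + 27 + (1 - 1*4) = -3 + 27 + (1 - 4) = -3 + 27 - 3 = 21)
t*I = 4*21 = 84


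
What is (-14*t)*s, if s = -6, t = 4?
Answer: 336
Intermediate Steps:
(-14*t)*s = -14*4*(-6) = -56*(-6) = 336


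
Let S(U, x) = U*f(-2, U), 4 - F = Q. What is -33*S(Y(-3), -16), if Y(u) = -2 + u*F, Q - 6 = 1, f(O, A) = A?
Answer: -1617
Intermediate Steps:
Q = 7 (Q = 6 + 1 = 7)
F = -3 (F = 4 - 1*7 = 4 - 7 = -3)
Y(u) = -2 - 3*u (Y(u) = -2 + u*(-3) = -2 - 3*u)
S(U, x) = U² (S(U, x) = U*U = U²)
-33*S(Y(-3), -16) = -33*(-2 - 3*(-3))² = -33*(-2 + 9)² = -33*7² = -33*49 = -1617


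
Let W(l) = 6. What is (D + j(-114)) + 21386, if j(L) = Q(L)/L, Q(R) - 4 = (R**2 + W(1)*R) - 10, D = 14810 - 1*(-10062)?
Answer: 876851/19 ≈ 46150.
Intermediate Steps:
D = 24872 (D = 14810 + 10062 = 24872)
Q(R) = -6 + R**2 + 6*R (Q(R) = 4 + ((R**2 + 6*R) - 10) = 4 + (-10 + R**2 + 6*R) = -6 + R**2 + 6*R)
j(L) = (-6 + L**2 + 6*L)/L
(D + j(-114)) + 21386 = (24872 + (6 - 114 - 6/(-114))) + 21386 = (24872 + (6 - 114 - 6*(-1/114))) + 21386 = (24872 + (6 - 114 + 1/19)) + 21386 = (24872 - 2051/19) + 21386 = 470517/19 + 21386 = 876851/19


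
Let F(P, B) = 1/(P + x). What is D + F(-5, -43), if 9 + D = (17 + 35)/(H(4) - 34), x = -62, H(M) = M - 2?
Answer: -5703/536 ≈ -10.640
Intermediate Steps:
H(M) = -2 + M
D = -85/8 (D = -9 + (17 + 35)/((-2 + 4) - 34) = -9 + 52/(2 - 34) = -9 + 52/(-32) = -9 + 52*(-1/32) = -9 - 13/8 = -85/8 ≈ -10.625)
F(P, B) = 1/(-62 + P) (F(P, B) = 1/(P - 62) = 1/(-62 + P))
D + F(-5, -43) = -85/8 + 1/(-62 - 5) = -85/8 + 1/(-67) = -85/8 - 1/67 = -5703/536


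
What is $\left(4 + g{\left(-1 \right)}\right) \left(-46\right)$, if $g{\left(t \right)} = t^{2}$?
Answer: $-230$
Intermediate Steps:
$\left(4 + g{\left(-1 \right)}\right) \left(-46\right) = \left(4 + \left(-1\right)^{2}\right) \left(-46\right) = \left(4 + 1\right) \left(-46\right) = 5 \left(-46\right) = -230$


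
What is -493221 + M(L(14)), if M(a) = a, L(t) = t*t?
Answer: -493025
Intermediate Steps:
L(t) = t²
-493221 + M(L(14)) = -493221 + 14² = -493221 + 196 = -493025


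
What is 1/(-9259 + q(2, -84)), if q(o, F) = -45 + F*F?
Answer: -1/2248 ≈ -0.00044484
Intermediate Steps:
q(o, F) = -45 + F²
1/(-9259 + q(2, -84)) = 1/(-9259 + (-45 + (-84)²)) = 1/(-9259 + (-45 + 7056)) = 1/(-9259 + 7011) = 1/(-2248) = -1/2248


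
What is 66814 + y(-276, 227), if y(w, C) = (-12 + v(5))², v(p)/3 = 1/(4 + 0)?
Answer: 1071049/16 ≈ 66941.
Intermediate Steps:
v(p) = ¾ (v(p) = 3/(4 + 0) = 3/4 = 3*(¼) = ¾)
y(w, C) = 2025/16 (y(w, C) = (-12 + ¾)² = (-45/4)² = 2025/16)
66814 + y(-276, 227) = 66814 + 2025/16 = 1071049/16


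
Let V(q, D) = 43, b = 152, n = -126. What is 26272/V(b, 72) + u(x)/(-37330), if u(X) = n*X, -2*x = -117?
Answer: 981050713/1605190 ≈ 611.17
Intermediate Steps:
x = 117/2 (x = -½*(-117) = 117/2 ≈ 58.500)
u(X) = -126*X
26272/V(b, 72) + u(x)/(-37330) = 26272/43 - 126*117/2/(-37330) = 26272*(1/43) - 7371*(-1/37330) = 26272/43 + 7371/37330 = 981050713/1605190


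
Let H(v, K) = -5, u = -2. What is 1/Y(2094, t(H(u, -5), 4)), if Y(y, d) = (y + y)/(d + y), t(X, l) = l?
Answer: 1049/2094 ≈ 0.50096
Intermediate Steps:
Y(y, d) = 2*y/(d + y) (Y(y, d) = (2*y)/(d + y) = 2*y/(d + y))
1/Y(2094, t(H(u, -5), 4)) = 1/(2*2094/(4 + 2094)) = 1/(2*2094/2098) = 1/(2*2094*(1/2098)) = 1/(2094/1049) = 1049/2094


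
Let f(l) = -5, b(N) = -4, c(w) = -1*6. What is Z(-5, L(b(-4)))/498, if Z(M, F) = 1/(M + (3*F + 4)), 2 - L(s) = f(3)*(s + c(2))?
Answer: -1/72210 ≈ -1.3848e-5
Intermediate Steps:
c(w) = -6
L(s) = -28 + 5*s (L(s) = 2 - (-5)*(s - 6) = 2 - (-5)*(-6 + s) = 2 - (30 - 5*s) = 2 + (-30 + 5*s) = -28 + 5*s)
Z(M, F) = 1/(4 + M + 3*F) (Z(M, F) = 1/(M + (4 + 3*F)) = 1/(4 + M + 3*F))
Z(-5, L(b(-4)))/498 = 1/((4 - 5 + 3*(-28 + 5*(-4)))*498) = (1/498)/(4 - 5 + 3*(-28 - 20)) = (1/498)/(4 - 5 + 3*(-48)) = (1/498)/(4 - 5 - 144) = (1/498)/(-145) = -1/145*1/498 = -1/72210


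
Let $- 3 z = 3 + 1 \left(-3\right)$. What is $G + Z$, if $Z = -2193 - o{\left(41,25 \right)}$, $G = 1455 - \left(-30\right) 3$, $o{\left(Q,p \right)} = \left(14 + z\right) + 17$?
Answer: $-679$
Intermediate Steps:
$z = 0$ ($z = - \frac{3 + 1 \left(-3\right)}{3} = - \frac{3 - 3}{3} = \left(- \frac{1}{3}\right) 0 = 0$)
$o{\left(Q,p \right)} = 31$ ($o{\left(Q,p \right)} = \left(14 + 0\right) + 17 = 14 + 17 = 31$)
$G = 1545$ ($G = 1455 - -90 = 1455 + 90 = 1545$)
$Z = -2224$ ($Z = -2193 - 31 = -2224$)
$G + Z = 1545 - 2224 = -679$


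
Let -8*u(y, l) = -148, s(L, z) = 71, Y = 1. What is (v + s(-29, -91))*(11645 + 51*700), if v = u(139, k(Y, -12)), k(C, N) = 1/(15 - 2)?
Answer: 8474755/2 ≈ 4.2374e+6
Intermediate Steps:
k(C, N) = 1/13
u(y, l) = 37/2 (u(y, l) = -⅛*(-148) = 37/2)
v = 37/2 ≈ 18.500
(v + s(-29, -91))*(11645 + 51*700) = (37/2 + 71)*(11645 + 51*700) = 179*(11645 + 35700)/2 = (179/2)*47345 = 8474755/2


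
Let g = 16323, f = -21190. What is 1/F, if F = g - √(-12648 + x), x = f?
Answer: 16323/266474167 + I*√33838/266474167 ≈ 6.1255e-5 + 6.9031e-7*I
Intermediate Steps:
x = -21190
F = 16323 - I*√33838 (F = 16323 - √(-12648 - 21190) = 16323 - √(-33838) = 16323 - I*√33838 ≈ 16323.0 - 183.95*I)
1/F = 1/(16323 - I*√33838)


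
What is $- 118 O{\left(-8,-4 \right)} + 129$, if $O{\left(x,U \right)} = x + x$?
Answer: $2017$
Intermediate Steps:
$O{\left(x,U \right)} = 2 x$
$- 118 O{\left(-8,-4 \right)} + 129 = - 118 \cdot 2 \left(-8\right) + 129 = \left(-118\right) \left(-16\right) + 129 = 1888 + 129 = 2017$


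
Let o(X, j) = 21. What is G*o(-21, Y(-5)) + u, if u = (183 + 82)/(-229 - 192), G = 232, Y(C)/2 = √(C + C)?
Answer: 2050847/421 ≈ 4871.4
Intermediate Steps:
Y(C) = 2*√2*√C (Y(C) = 2*√(C + C) = 2*√(2*C) = 2*(√2*√C) = 2*√2*√C)
u = -265/421 (u = 265/(-421) = 265*(-1/421) = -265/421 ≈ -0.62945)
G*o(-21, Y(-5)) + u = 232*21 - 265/421 = 4872 - 265/421 = 2050847/421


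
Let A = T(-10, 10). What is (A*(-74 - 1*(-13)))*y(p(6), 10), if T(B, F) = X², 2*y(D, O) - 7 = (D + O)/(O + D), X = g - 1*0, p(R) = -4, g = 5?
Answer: -6100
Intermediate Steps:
X = 5 (X = 5 - 1*0 = 5 + 0 = 5)
y(D, O) = 4 (y(D, O) = 7/2 + ((D + O)/(O + D))/2 = 7/2 + ((D + O)/(D + O))/2 = 7/2 + (½)*1 = 7/2 + ½ = 4)
T(B, F) = 25 (T(B, F) = 5² = 25)
A = 25
(A*(-74 - 1*(-13)))*y(p(6), 10) = (25*(-74 - 1*(-13)))*4 = (25*(-74 + 13))*4 = (25*(-61))*4 = -1525*4 = -6100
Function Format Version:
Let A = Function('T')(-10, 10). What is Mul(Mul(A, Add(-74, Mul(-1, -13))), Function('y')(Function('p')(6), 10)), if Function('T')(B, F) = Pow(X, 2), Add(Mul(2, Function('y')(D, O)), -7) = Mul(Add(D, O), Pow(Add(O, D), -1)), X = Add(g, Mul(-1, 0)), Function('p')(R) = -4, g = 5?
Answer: -6100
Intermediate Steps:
X = 5 (X = Add(5, Mul(-1, 0)) = Add(5, 0) = 5)
Function('y')(D, O) = 4 (Function('y')(D, O) = Add(Rational(7, 2), Mul(Rational(1, 2), Mul(Add(D, O), Pow(Add(O, D), -1)))) = Add(Rational(7, 2), Mul(Rational(1, 2), Mul(Add(D, O), Pow(Add(D, O), -1)))) = Add(Rational(7, 2), Mul(Rational(1, 2), 1)) = Add(Rational(7, 2), Rational(1, 2)) = 4)
Function('T')(B, F) = 25 (Function('T')(B, F) = Pow(5, 2) = 25)
A = 25
Mul(Mul(A, Add(-74, Mul(-1, -13))), Function('y')(Function('p')(6), 10)) = Mul(Mul(25, Add(-74, Mul(-1, -13))), 4) = Mul(Mul(25, Add(-74, 13)), 4) = Mul(Mul(25, -61), 4) = Mul(-1525, 4) = -6100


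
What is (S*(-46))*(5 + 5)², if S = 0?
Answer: 0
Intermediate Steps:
(S*(-46))*(5 + 5)² = (0*(-46))*(5 + 5)² = 0*10² = 0*100 = 0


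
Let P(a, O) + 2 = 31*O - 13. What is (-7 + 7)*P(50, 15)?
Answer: 0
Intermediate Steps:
P(a, O) = -15 + 31*O (P(a, O) = -2 + (31*O - 13) = -2 + (-13 + 31*O) = -15 + 31*O)
(-7 + 7)*P(50, 15) = (-7 + 7)*(-15 + 31*15) = 0*(-15 + 465) = 0*450 = 0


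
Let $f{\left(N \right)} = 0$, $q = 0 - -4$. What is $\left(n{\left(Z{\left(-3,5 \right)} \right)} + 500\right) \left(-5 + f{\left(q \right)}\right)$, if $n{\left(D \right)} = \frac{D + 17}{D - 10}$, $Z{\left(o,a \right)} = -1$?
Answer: $- \frac{27420}{11} \approx -2492.7$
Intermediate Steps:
$q = 4$ ($q = 0 + 4 = 4$)
$n{\left(D \right)} = \frac{17 + D}{-10 + D}$
$\left(n{\left(Z{\left(-3,5 \right)} \right)} + 500\right) \left(-5 + f{\left(q \right)}\right) = \left(\frac{17 - 1}{-10 - 1} + 500\right) \left(-5 + 0\right) = \left(\frac{1}{-11} \cdot 16 + 500\right) \left(-5\right) = \left(\left(- \frac{1}{11}\right) 16 + 500\right) \left(-5\right) = \left(- \frac{16}{11} + 500\right) \left(-5\right) = \frac{5484}{11} \left(-5\right) = - \frac{27420}{11}$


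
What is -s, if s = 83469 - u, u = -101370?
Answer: -184839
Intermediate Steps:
s = 184839 (s = 83469 - 1*(-101370) = 83469 + 101370 = 184839)
-s = -1*184839 = -184839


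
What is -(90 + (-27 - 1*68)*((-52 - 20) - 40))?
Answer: -10730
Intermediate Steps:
-(90 + (-27 - 1*68)*((-52 - 20) - 40)) = -(90 + (-27 - 68)*(-72 - 40)) = -(90 - 95*(-112)) = -(90 + 10640) = -1*10730 = -10730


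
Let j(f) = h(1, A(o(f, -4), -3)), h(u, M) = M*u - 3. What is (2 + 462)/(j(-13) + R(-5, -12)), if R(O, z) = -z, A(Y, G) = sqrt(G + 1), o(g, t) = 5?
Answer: 4176/83 - 464*I*sqrt(2)/83 ≈ 50.313 - 7.906*I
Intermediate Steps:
A(Y, G) = sqrt(1 + G)
h(u, M) = -3 + M*u
j(f) = -3 + I*sqrt(2) (j(f) = -3 + sqrt(1 - 3)*1 = -3 + sqrt(-2)*1 = -3 + (I*sqrt(2))*1 = -3 + I*sqrt(2))
(2 + 462)/(j(-13) + R(-5, -12)) = (2 + 462)/((-3 + I*sqrt(2)) - 1*(-12)) = 464/((-3 + I*sqrt(2)) + 12) = 464/(9 + I*sqrt(2))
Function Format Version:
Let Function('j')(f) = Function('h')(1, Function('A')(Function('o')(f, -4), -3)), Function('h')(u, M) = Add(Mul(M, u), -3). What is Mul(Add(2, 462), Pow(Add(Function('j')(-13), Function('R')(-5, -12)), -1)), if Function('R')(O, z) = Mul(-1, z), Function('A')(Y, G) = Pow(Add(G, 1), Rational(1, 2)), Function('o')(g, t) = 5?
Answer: Add(Rational(4176, 83), Mul(Rational(-464, 83), I, Pow(2, Rational(1, 2)))) ≈ Add(50.313, Mul(-7.9060, I))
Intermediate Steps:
Function('A')(Y, G) = Pow(Add(1, G), Rational(1, 2))
Function('h')(u, M) = Add(-3, Mul(M, u))
Function('j')(f) = Add(-3, Mul(I, Pow(2, Rational(1, 2)))) (Function('j')(f) = Add(-3, Mul(Pow(Add(1, -3), Rational(1, 2)), 1)) = Add(-3, Mul(Pow(-2, Rational(1, 2)), 1)) = Add(-3, Mul(Mul(I, Pow(2, Rational(1, 2))), 1)) = Add(-3, Mul(I, Pow(2, Rational(1, 2)))))
Mul(Add(2, 462), Pow(Add(Function('j')(-13), Function('R')(-5, -12)), -1)) = Mul(Add(2, 462), Pow(Add(Add(-3, Mul(I, Pow(2, Rational(1, 2)))), Mul(-1, -12)), -1)) = Mul(464, Pow(Add(Add(-3, Mul(I, Pow(2, Rational(1, 2)))), 12), -1)) = Mul(464, Pow(Add(9, Mul(I, Pow(2, Rational(1, 2)))), -1))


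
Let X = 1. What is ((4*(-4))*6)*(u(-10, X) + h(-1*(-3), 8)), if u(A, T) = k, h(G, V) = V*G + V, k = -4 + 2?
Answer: -2880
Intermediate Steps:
k = -2
h(G, V) = V + G*V (h(G, V) = G*V + V = V + G*V)
u(A, T) = -2
((4*(-4))*6)*(u(-10, X) + h(-1*(-3), 8)) = ((4*(-4))*6)*(-2 + 8*(1 - 1*(-3))) = (-16*6)*(-2 + 8*(1 + 3)) = -96*(-2 + 8*4) = -96*(-2 + 32) = -96*30 = -2880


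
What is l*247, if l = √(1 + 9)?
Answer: 247*√10 ≈ 781.08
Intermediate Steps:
l = √10 ≈ 3.1623
l*247 = √10*247 = 247*√10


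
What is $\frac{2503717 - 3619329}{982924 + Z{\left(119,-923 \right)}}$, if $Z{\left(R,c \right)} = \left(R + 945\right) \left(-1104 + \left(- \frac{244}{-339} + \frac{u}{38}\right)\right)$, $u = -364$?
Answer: $\frac{94548117}{17048155} \approx 5.5459$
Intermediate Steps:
$Z{\left(R,c \right)} = - \frac{2257896690}{2147} - \frac{7167926 R}{6441}$ ($Z{\left(R,c \right)} = \left(R + 945\right) \left(-1104 - \left(- \frac{244}{339} + \frac{182}{19}\right)\right) = \left(945 + R\right) \left(-1104 - \frac{57062}{6441}\right) = \left(945 + R\right) \left(- \frac{7167926}{6441}\right) = - \frac{2257896690}{2147} - \frac{7167926 R}{6441}$)
$\frac{2503717 - 3619329}{982924 + Z{\left(119,-923 \right)}} = \frac{2503717 - 3619329}{982924 - \frac{401403856}{339}} = - \frac{1115612}{982924 - \frac{401403856}{339}} = - \frac{1115612}{- \frac{68192620}{339}} = \left(-1115612\right) \left(- \frac{339}{68192620}\right) = \frac{94548117}{17048155}$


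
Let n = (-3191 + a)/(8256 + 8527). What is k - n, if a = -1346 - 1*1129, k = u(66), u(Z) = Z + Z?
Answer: 2221022/16783 ≈ 132.34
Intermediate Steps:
u(Z) = 2*Z
k = 132 (k = 2*66 = 132)
a = -2475 (a = -1346 - 1129 = -2475)
n = -5666/16783 (n = (-3191 - 2475)/(8256 + 8527) = -5666/16783 ≈ -0.33760)
k - n = 132 - 1*(-5666/16783) = 132 + 5666/16783 = 2221022/16783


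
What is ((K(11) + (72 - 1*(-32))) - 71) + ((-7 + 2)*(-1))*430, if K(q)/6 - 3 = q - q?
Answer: 2201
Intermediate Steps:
K(q) = 18 (K(q) = 18 + 6*(q - q) = 18 + 6*0 = 18 + 0 = 18)
((K(11) + (72 - 1*(-32))) - 71) + ((-7 + 2)*(-1))*430 = ((18 + (72 - 1*(-32))) - 71) + ((-7 + 2)*(-1))*430 = ((18 + (72 + 32)) - 71) - 5*(-1)*430 = ((18 + 104) - 71) + 5*430 = (122 - 71) + 2150 = 51 + 2150 = 2201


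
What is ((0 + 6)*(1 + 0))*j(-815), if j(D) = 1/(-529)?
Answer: -6/529 ≈ -0.011342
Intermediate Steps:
j(D) = -1/529
((0 + 6)*(1 + 0))*j(-815) = ((0 + 6)*(1 + 0))*(-1/529) = (6*1)*(-1/529) = 6*(-1/529) = -6/529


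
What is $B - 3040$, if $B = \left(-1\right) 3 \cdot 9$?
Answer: $-3067$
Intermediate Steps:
$B = -27$ ($B = \left(-3\right) 9 = -27$)
$B - 3040 = -27 - 3040 = -3067$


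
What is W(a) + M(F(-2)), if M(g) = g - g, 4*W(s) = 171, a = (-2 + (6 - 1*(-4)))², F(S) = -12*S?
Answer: 171/4 ≈ 42.750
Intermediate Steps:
a = 64 (a = (-2 + (6 + 4))² = (-2 + 10)² = 8² = 64)
W(s) = 171/4 (W(s) = (¼)*171 = 171/4)
M(g) = 0
W(a) + M(F(-2)) = 171/4 + 0 = 171/4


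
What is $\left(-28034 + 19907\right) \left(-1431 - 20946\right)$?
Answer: $181857879$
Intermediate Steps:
$\left(-28034 + 19907\right) \left(-1431 - 20946\right) = \left(-8127\right) \left(-22377\right) = 181857879$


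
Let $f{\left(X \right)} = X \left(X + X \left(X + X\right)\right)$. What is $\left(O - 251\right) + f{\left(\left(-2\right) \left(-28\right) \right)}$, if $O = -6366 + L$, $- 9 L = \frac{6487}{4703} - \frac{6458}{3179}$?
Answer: $\frac{46792526408084}{134557533} \approx 3.4775 \cdot 10^{5}$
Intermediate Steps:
$f{\left(X \right)} = X \left(X + 2 X^{2}\right)$ ($f{\left(X \right)} = X \left(X + X 2 X\right) = X \left(X + 2 X^{2}\right)$)
$L = \frac{9749801}{134557533}$ ($L = - \frac{\frac{6487}{4703} - \frac{6458}{3179}}{9} = \left(- \frac{1}{9}\right) \left(- \frac{9749801}{14950837}\right) = \frac{9749801}{134557533} \approx 0.072458$)
$O = - \frac{856583505277}{134557533}$ ($O = -6366 + \frac{9749801}{134557533} = - \frac{856583505277}{134557533} \approx -6365.9$)
$\left(O - 251\right) + f{\left(\left(-2\right) \left(-28\right) \right)} = \left(- \frac{856583505277}{134557533} - 251\right) + \left(\left(-2\right) \left(-28\right)\right)^{2} \left(1 + 2 \left(\left(-2\right) \left(-28\right)\right)\right) = - \frac{890357446060}{134557533} + 56^{2} \left(1 + 2 \cdot 56\right) = - \frac{890357446060}{134557533} + 3136 \left(1 + 112\right) = - \frac{890357446060}{134557533} + 3136 \cdot 113 = - \frac{890357446060}{134557533} + 354368 = \frac{46792526408084}{134557533}$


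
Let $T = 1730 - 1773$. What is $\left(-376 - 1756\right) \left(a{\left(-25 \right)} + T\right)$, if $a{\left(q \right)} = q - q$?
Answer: $91676$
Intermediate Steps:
$a{\left(q \right)} = 0$
$T = -43$
$\left(-376 - 1756\right) \left(a{\left(-25 \right)} + T\right) = \left(-376 - 1756\right) \left(0 - 43\right) = \left(-2132\right) \left(-43\right) = 91676$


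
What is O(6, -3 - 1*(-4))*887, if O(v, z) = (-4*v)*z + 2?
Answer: -19514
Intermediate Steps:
O(v, z) = 2 - 4*v*z (O(v, z) = -4*v*z + 2 = 2 - 4*v*z)
O(6, -3 - 1*(-4))*887 = (2 - 4*6*(-3 - 1*(-4)))*887 = (2 - 4*6*(-3 + 4))*887 = (2 - 4*6*1)*887 = (2 - 24)*887 = -22*887 = -19514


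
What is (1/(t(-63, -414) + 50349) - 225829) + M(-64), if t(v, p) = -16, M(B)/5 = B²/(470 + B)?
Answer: -2306914754448/10217599 ≈ -2.2578e+5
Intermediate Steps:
M(B) = 5*B²/(470 + B) (M(B) = 5*(B²/(470 + B)) = 5*B²/(470 + B))
(1/(t(-63, -414) + 50349) - 225829) + M(-64) = (1/(-16 + 50349) - 225829) + 5*(-64)²/(470 - 64) = (1/50333 - 225829) + 5*4096/406 = (1/50333 - 225829) + 5*4096*(1/406) = -11366651056/50333 + 10240/203 = -2306914754448/10217599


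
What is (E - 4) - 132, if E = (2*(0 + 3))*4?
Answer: -112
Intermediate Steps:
E = 24 (E = (2*3)*4 = 6*4 = 24)
(E - 4) - 132 = (24 - 4) - 132 = 20 - 132 = -112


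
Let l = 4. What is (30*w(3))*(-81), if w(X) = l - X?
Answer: -2430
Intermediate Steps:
w(X) = 4 - X
(30*w(3))*(-81) = (30*(4 - 1*3))*(-81) = (30*(4 - 3))*(-81) = (30*1)*(-81) = 30*(-81) = -2430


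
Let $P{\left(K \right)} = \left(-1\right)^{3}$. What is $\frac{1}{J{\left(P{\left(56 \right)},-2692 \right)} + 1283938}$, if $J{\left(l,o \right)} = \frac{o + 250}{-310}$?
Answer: $\frac{155}{199011611} \approx 7.7885 \cdot 10^{-7}$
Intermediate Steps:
$P{\left(K \right)} = -1$
$J{\left(l,o \right)} = - \frac{25}{31} - \frac{o}{310}$ ($J{\left(l,o \right)} = \left(250 + o\right) \left(- \frac{1}{310}\right) = - \frac{25}{31} - \frac{o}{310}$)
$\frac{1}{J{\left(P{\left(56 \right)},-2692 \right)} + 1283938} = \frac{1}{\left(- \frac{25}{31} - - \frac{1346}{155}\right) + 1283938} = \frac{1}{\left(- \frac{25}{31} + \frac{1346}{155}\right) + 1283938} = \frac{1}{\frac{1221}{155} + 1283938} = \frac{1}{\frac{199011611}{155}} = \frac{155}{199011611}$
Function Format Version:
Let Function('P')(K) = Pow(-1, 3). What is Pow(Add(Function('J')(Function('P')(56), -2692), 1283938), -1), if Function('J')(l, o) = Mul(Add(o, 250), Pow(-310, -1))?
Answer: Rational(155, 199011611) ≈ 7.7885e-7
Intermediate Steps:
Function('P')(K) = -1
Function('J')(l, o) = Add(Rational(-25, 31), Mul(Rational(-1, 310), o)) (Function('J')(l, o) = Mul(Add(250, o), Rational(-1, 310)) = Add(Rational(-25, 31), Mul(Rational(-1, 310), o)))
Pow(Add(Function('J')(Function('P')(56), -2692), 1283938), -1) = Pow(Add(Add(Rational(-25, 31), Mul(Rational(-1, 310), -2692)), 1283938), -1) = Pow(Add(Add(Rational(-25, 31), Rational(1346, 155)), 1283938), -1) = Pow(Add(Rational(1221, 155), 1283938), -1) = Pow(Rational(199011611, 155), -1) = Rational(155, 199011611)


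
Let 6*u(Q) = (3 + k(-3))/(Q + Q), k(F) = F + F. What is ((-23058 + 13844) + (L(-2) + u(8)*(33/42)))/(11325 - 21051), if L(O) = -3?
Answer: 1376409/1452416 ≈ 0.94767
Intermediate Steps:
k(F) = 2*F
u(Q) = -1/(4*Q) (u(Q) = ((3 + 2*(-3))/(Q + Q))/6 = ((3 - 6)/((2*Q)))/6 = (-3/(2*Q))/6 = -1/(4*Q))
((-23058 + 13844) + (L(-2) + u(8)*(33/42)))/(11325 - 21051) = ((-23058 + 13844) + (-3 + (-1/4/8)*(33/42)))/(11325 - 21051) = (-9214 + (-3 + (-1/4*1/8)*(33*(1/42))))/(-9726) = (-9214 + (-3 - 1/32*11/14))*(-1/9726) = (-9214 + (-3 - 11/448))*(-1/9726) = (-9214 - 1355/448)*(-1/9726) = -4129227/448*(-1/9726) = 1376409/1452416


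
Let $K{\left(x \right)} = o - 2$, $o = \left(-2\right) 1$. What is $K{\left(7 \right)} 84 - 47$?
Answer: $-383$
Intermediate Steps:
$o = -2$
$K{\left(x \right)} = -4$ ($K{\left(x \right)} = -2 - 2 = -4$)
$K{\left(7 \right)} 84 - 47 = \left(-4\right) 84 - 47 = -336 - 47 = -383$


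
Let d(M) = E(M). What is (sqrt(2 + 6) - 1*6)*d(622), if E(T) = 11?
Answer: -66 + 22*sqrt(2) ≈ -34.887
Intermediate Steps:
d(M) = 11
(sqrt(2 + 6) - 1*6)*d(622) = (sqrt(2 + 6) - 1*6)*11 = (sqrt(8) - 6)*11 = (2*sqrt(2) - 6)*11 = (-6 + 2*sqrt(2))*11 = -66 + 22*sqrt(2)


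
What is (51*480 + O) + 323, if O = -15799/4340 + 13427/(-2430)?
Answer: 747087811/30132 ≈ 24794.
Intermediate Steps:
O = -276185/30132 (O = -15799*1/4340 + 13427*(-1/2430) = -2257/620 - 13427/2430 = -276185/30132 ≈ -9.1658)
(51*480 + O) + 323 = (51*480 - 276185/30132) + 323 = (24480 - 276185/30132) + 323 = 737355175/30132 + 323 = 747087811/30132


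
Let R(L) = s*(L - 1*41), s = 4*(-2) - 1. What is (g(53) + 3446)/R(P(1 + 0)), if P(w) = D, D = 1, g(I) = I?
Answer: 3499/360 ≈ 9.7195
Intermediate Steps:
P(w) = 1
s = -9 (s = -8 - 1 = -9)
R(L) = 369 - 9*L (R(L) = -9*(L - 1*41) = -9*(L - 41) = -9*(-41 + L) = 369 - 9*L)
(g(53) + 3446)/R(P(1 + 0)) = (53 + 3446)/(369 - 9*1) = 3499/(369 - 9) = 3499/360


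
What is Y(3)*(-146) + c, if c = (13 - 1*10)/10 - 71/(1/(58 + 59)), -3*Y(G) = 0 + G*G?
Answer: -78687/10 ≈ -7868.7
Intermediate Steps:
Y(G) = -G²/3 (Y(G) = -(0 + G*G)/3 = -(0 + G²)/3 = -G²/3)
c = -83067/10 (c = (13 - 10)*(⅒) - 71/(1/117) = 3*(⅒) - 71/1/117 = 3/10 - 71*117 = 3/10 - 8307 = -83067/10 ≈ -8306.7)
Y(3)*(-146) + c = -⅓*3²*(-146) - 83067/10 = -⅓*9*(-146) - 83067/10 = -3*(-146) - 83067/10 = 438 - 83067/10 = -78687/10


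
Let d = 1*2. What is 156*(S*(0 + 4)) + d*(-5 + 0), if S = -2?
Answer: -1258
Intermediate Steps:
d = 2
156*(S*(0 + 4)) + d*(-5 + 0) = 156*(-2*(0 + 4)) + 2*(-5 + 0) = 156*(-2*4) + 2*(-5) = 156*(-8) - 10 = -1248 - 10 = -1258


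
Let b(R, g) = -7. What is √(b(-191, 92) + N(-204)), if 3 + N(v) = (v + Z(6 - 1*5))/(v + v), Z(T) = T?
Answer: I*√395454/204 ≈ 3.0826*I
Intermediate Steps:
N(v) = -3 + (1 + v)/(2*v) (N(v) = -3 + (v + (6 - 1*5))/(v + v) = -3 + (v + (6 - 5))/((2*v)) = -3 + (v + 1)*(1/(2*v)) = -3 + (1 + v)*(1/(2*v)) = -3 + (1 + v)/(2*v))
√(b(-191, 92) + N(-204)) = √(-7 + (½)*(1 - 5*(-204))/(-204)) = √(-7 + (½)*(-1/204)*(1 + 1020)) = √(-7 + (½)*(-1/204)*1021) = √(-7 - 1021/408) = √(-3877/408) = I*√395454/204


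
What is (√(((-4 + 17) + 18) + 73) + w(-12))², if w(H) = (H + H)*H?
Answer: 83048 + 1152*√26 ≈ 88922.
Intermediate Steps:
w(H) = 2*H² (w(H) = (2*H)*H = 2*H²)
(√(((-4 + 17) + 18) + 73) + w(-12))² = (√(((-4 + 17) + 18) + 73) + 2*(-12)²)² = (√((13 + 18) + 73) + 2*144)² = (√(31 + 73) + 288)² = (√104 + 288)² = (2*√26 + 288)² = (288 + 2*√26)²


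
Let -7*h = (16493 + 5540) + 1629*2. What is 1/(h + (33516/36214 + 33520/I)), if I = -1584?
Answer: -94347/342784928 ≈ -0.00027524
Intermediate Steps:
h = -3613 (h = -((16493 + 5540) + 1629*2)/7 = -(22033 + 3258)/7 = -⅐*25291 = -3613)
1/(h + (33516/36214 + 33520/I)) = 1/(-3613 + (33516/36214 + 33520/(-1584))) = 1/(-3613 + (33516*(1/36214) + 33520*(-1/1584))) = 1/(-3613 + (882/953 - 2095/99)) = 1/(-3613 - 1909217/94347) = 1/(-342784928/94347) = -94347/342784928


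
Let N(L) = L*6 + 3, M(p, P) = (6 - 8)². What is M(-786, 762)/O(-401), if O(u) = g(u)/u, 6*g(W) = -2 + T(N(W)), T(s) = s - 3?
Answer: 1203/301 ≈ 3.9967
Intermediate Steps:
M(p, P) = 4 (M(p, P) = (-2)² = 4)
N(L) = 3 + 6*L (N(L) = 6*L + 3 = 3 + 6*L)
T(s) = -3 + s
g(W) = -⅓ + W (g(W) = (-2 + (-3 + (3 + 6*W)))/6 = (-2 + 6*W)/6 = -⅓ + W)
O(u) = (-⅓ + u)/u
M(-786, 762)/O(-401) = 4/(((-⅓ - 401)/(-401))) = 4/((-1/401*(-1204/3))) = 4/(1204/1203) = 4*(1203/1204) = 1203/301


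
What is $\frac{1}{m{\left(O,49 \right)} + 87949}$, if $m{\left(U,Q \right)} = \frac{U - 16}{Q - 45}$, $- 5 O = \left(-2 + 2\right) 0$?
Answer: $\frac{1}{87945} \approx 1.1371 \cdot 10^{-5}$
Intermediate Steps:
$O = 0$ ($O = - \frac{\left(-2 + 2\right) 0}{5} = - \frac{0 \cdot 0}{5} = \left(- \frac{1}{5}\right) 0 = 0$)
$m{\left(U,Q \right)} = \frac{-16 + U}{-45 + Q}$
$\frac{1}{m{\left(O,49 \right)} + 87949} = \frac{1}{\frac{-16 + 0}{-45 + 49} + 87949} = \frac{1}{\frac{1}{4} \left(-16\right) + 87949} = \frac{1}{-4 + 87949} = \frac{1}{87945}$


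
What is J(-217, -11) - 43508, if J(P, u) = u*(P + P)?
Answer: -38734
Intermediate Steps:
J(P, u) = 2*P*u (J(P, u) = u*(2*P) = 2*P*u)
J(-217, -11) - 43508 = 2*(-217)*(-11) - 43508 = 4774 - 43508 = -38734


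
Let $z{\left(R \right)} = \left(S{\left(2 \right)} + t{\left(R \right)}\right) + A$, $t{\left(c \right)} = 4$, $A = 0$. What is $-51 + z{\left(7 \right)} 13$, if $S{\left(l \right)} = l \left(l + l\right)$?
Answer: $105$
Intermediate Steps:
$S{\left(l \right)} = 2 l^{2}$ ($S{\left(l \right)} = l 2 l = 2 l^{2}$)
$z{\left(R \right)} = 12$ ($z{\left(R \right)} = \left(2 \cdot 2^{2} + 4\right) + 0 = \left(2 \cdot 4 + 4\right) + 0 = \left(8 + 4\right) + 0 = 12 + 0 = 12$)
$-51 + z{\left(7 \right)} 13 = -51 + 12 \cdot 13 = -51 + 156 = 105$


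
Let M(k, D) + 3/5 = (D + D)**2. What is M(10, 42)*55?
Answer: 388047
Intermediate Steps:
M(k, D) = -3/5 + 4*D**2 (M(k, D) = -3/5 + (D + D)**2 = -3/5 + (2*D)**2 = -3/5 + 4*D**2)
M(10, 42)*55 = (-3/5 + 4*42**2)*55 = (-3/5 + 4*1764)*55 = (-3/5 + 7056)*55 = (35277/5)*55 = 388047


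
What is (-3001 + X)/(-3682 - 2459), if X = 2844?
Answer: 157/6141 ≈ 0.025566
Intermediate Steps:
(-3001 + X)/(-3682 - 2459) = (-3001 + 2844)/(-3682 - 2459) = -157/(-6141) = -157*(-1/6141) = 157/6141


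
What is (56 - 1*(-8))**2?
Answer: 4096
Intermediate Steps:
(56 - 1*(-8))**2 = (56 + 8)**2 = 64**2 = 4096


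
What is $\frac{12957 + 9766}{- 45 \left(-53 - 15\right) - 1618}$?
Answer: $\frac{22723}{1442} \approx 15.758$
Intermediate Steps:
$\frac{12957 + 9766}{- 45 \left(-53 - 15\right) - 1618} = \frac{22723}{\left(-45\right) \left(-68\right) - 1618} = \frac{22723}{3060 - 1618} = \frac{22723}{1442}$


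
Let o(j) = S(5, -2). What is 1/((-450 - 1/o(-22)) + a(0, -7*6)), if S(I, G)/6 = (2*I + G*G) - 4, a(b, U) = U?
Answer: -60/29521 ≈ -0.0020325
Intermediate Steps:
S(I, G) = -24 + 6*G² + 12*I (S(I, G) = 6*((2*I + G*G) - 4) = 6*((2*I + G²) - 4) = 6*((G² + 2*I) - 4) = 6*(-4 + G² + 2*I) = -24 + 6*G² + 12*I)
o(j) = 60 (o(j) = -24 + 6*(-2)² + 12*5 = -24 + 6*4 + 60 = -24 + 24 + 60 = 60)
1/((-450 - 1/o(-22)) + a(0, -7*6)) = 1/((-450 - 1/60) - 7*6) = 1/((-450 - 1*1/60) - 42) = 1/((-450 - 1/60) - 42) = 1/(-27001/60 - 42) = 1/(-29521/60) = -60/29521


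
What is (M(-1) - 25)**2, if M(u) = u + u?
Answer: 729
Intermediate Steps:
M(u) = 2*u
(M(-1) - 25)**2 = (2*(-1) - 25)**2 = (-2 - 25)**2 = (-27)**2 = 729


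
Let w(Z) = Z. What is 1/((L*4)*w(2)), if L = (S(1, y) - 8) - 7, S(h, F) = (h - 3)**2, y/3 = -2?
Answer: -1/88 ≈ -0.011364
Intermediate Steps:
y = -6 (y = 3*(-2) = -6)
S(h, F) = (-3 + h)**2
L = -11 (L = ((-3 + 1)**2 - 8) - 7 = ((-2)**2 - 8) - 7 = (4 - 8) - 7 = -4 - 7 = -11)
1/((L*4)*w(2)) = 1/(-11*4*2) = 1/(-44*2) = 1/(-88) = -1/88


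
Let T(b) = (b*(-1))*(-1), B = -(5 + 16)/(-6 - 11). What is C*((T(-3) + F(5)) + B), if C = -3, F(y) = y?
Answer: -165/17 ≈ -9.7059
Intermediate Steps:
B = 21/17 (B = -21/(-17) = -21*(-1)/17 = -1*(-21/17) = 21/17 ≈ 1.2353)
T(b) = b (T(b) = -b*(-1) = b)
C*((T(-3) + F(5)) + B) = -3*((-3 + 5) + 21/17) = -3*(2 + 21/17) = -3*55/17 = -165/17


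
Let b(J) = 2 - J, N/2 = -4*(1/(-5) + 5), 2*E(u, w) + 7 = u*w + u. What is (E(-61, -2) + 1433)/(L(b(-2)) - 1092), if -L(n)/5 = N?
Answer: -73/45 ≈ -1.6222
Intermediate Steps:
E(u, w) = -7/2 + u/2 + u*w/2 (E(u, w) = -7/2 + (u*w + u)/2 = -7/2 + (u + u*w)/2 = -7/2 + (u/2 + u*w/2) = -7/2 + u/2 + u*w/2)
N = -192/5 (N = 2*(-4*(1/(-5) + 5)) = 2*(-4*(-1/5 + 5)) = 2*(-4*24/5) = 2*(-96/5) = -192/5 ≈ -38.400)
L(n) = 192 (L(n) = -5*(-192/5) = 192)
(E(-61, -2) + 1433)/(L(b(-2)) - 1092) = ((-7/2 + (1/2)*(-61) + (1/2)*(-61)*(-2)) + 1433)/(192 - 1092) = ((-7/2 - 61/2 + 61) + 1433)/(-900) = (27 + 1433)*(-1/900) = 1460*(-1/900) = -73/45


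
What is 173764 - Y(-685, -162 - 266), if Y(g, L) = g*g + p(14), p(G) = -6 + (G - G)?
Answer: -295455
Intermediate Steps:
p(G) = -6 (p(G) = -6 + 0 = -6)
Y(g, L) = -6 + g² (Y(g, L) = g*g - 6 = g² - 6 = -6 + g²)
173764 - Y(-685, -162 - 266) = 173764 - (-6 + (-685)²) = 173764 - (-6 + 469225) = 173764 - 1*469219 = 173764 - 469219 = -295455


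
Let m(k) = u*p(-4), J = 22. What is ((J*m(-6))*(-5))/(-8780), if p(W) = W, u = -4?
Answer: 88/439 ≈ 0.20046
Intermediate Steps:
m(k) = 16 (m(k) = -4*(-4) = 16)
((J*m(-6))*(-5))/(-8780) = ((22*16)*(-5))/(-8780) = (352*(-5))*(-1/8780) = -1760*(-1/8780) = 88/439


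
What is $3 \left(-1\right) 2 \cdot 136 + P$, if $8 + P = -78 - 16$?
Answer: $-918$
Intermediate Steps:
$P = -102$ ($P = -8 - 94 = -102$)
$3 \left(-1\right) 2 \cdot 136 + P = 3 \left(-1\right) 2 \cdot 136 - 102 = \left(-3\right) 2 \cdot 136 - 102 = \left(-6\right) 136 - 102 = -816 - 102 = -918$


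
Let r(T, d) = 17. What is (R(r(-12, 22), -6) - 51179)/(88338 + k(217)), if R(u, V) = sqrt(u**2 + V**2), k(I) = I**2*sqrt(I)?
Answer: 4521050502/473366538613 - 2409967931*sqrt(217)/473366538613 - 441690*sqrt(13)/473366538613 + 235445*sqrt(2821)/473366538613 ≈ -0.065423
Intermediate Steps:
k(I) = I**(5/2)
R(u, V) = sqrt(V**2 + u**2)
(R(r(-12, 22), -6) - 51179)/(88338 + k(217)) = (sqrt((-6)**2 + 17**2) - 51179)/(88338 + 217**(5/2)) = (sqrt(36 + 289) - 51179)/(88338 + 47089*sqrt(217)) = (sqrt(325) - 51179)/(88338 + 47089*sqrt(217)) = (5*sqrt(13) - 51179)/(88338 + 47089*sqrt(217)) = (-51179 + 5*sqrt(13))/(88338 + 47089*sqrt(217))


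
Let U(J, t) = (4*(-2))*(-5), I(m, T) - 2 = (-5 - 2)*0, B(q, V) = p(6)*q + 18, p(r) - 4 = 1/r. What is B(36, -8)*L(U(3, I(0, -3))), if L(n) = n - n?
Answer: 0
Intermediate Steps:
p(r) = 4 + 1/r
B(q, V) = 18 + 25*q/6 (B(q, V) = (4 + 1/6)*q + 18 = (4 + ⅙)*q + 18 = 25*q/6 + 18 = 18 + 25*q/6)
I(m, T) = 2 (I(m, T) = 2 + (-5 - 2)*0 = 2 - 7*0 = 2 + 0 = 2)
U(J, t) = 40 (U(J, t) = -8*(-5) = 40)
L(n) = 0
B(36, -8)*L(U(3, I(0, -3))) = (18 + (25/6)*36)*0 = (18 + 150)*0 = 168*0 = 0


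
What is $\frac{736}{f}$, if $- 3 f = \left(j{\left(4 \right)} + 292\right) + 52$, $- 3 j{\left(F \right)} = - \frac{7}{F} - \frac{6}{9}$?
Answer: $- \frac{79488}{12413} \approx -6.4036$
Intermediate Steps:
$j{\left(F \right)} = \frac{2}{9} + \frac{7}{3 F}$ ($j{\left(F \right)} = - \frac{- \frac{7}{F} - \frac{6}{9}}{3} = - \frac{- \frac{7}{F} - \frac{2}{3}}{3} = - \frac{- \frac{2}{3} - \frac{7}{F}}{3} = \frac{2}{9} + \frac{7}{3 F}$)
$f = - \frac{12413}{108}$ ($f = - \frac{\left(\frac{21 + 2 \cdot 4}{9 \cdot 4} + 292\right) + 52}{3} = - \frac{\left(\frac{1}{9} \cdot \frac{1}{4} \left(21 + 8\right) + 292\right) + 52}{3} = - \frac{\left(\frac{1}{9} \cdot \frac{1}{4} \cdot 29 + 292\right) + 52}{3} = - \frac{\left(\frac{29}{36} + 292\right) + 52}{3} = - \frac{\frac{10541}{36} + 52}{3} = \left(- \frac{1}{3}\right) \frac{12413}{36} = - \frac{12413}{108} \approx -114.94$)
$\frac{736}{f} = \frac{736}{- \frac{12413}{108}} = 736 \left(- \frac{108}{12413}\right) = - \frac{79488}{12413}$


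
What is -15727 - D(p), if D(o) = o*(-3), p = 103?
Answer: -15418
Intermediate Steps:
D(o) = -3*o
-15727 - D(p) = -15727 - (-3)*103 = -15727 - 1*(-309) = -15727 + 309 = -15418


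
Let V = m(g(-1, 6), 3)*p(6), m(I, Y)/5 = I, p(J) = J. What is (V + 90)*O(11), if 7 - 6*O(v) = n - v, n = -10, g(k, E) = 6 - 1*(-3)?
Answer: 1680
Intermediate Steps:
g(k, E) = 9 (g(k, E) = 6 + 3 = 9)
m(I, Y) = 5*I
O(v) = 17/6 + v/6 (O(v) = 7/6 - (-10 - v)/6 = 7/6 + (5/3 + v/6) = 17/6 + v/6)
V = 270 (V = (5*9)*6 = 45*6 = 270)
(V + 90)*O(11) = (270 + 90)*(17/6 + (⅙)*11) = 360*(17/6 + 11/6) = 360*(14/3) = 1680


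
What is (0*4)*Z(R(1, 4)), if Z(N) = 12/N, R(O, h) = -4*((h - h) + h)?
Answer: 0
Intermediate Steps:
R(O, h) = -4*h (R(O, h) = -4*(0 + h) = -4*h)
(0*4)*Z(R(1, 4)) = (0*4)*(12/((-4*4))) = 0*(12/(-16)) = 0*(12*(-1/16)) = 0*(-¾) = 0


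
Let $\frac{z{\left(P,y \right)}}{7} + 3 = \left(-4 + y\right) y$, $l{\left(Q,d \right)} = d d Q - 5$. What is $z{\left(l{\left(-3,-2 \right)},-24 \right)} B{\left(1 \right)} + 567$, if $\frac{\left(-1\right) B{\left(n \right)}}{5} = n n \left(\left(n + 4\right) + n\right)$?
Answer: $-139923$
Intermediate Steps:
$l{\left(Q,d \right)} = -5 + Q d^{2}$ ($l{\left(Q,d \right)} = d^{2} Q - 5 = Q d^{2} - 5 = -5 + Q d^{2}$)
$z{\left(P,y \right)} = -21 + 7 y \left(-4 + y\right)$ ($z{\left(P,y \right)} = -21 + 7 \left(-4 + y\right) y = -21 + 7 y \left(-4 + y\right)$)
$B{\left(n \right)} = - 5 n^{2} \left(4 + 2 n\right)$ ($B{\left(n \right)} = - 5 n n \left(\left(n + 4\right) + n\right) = - 5 n^{2} \left(\left(4 + n\right) + n\right) = - 5 n^{2} \left(4 + 2 n\right)$)
$z{\left(l{\left(-3,-2 \right)},-24 \right)} B{\left(1 \right)} + 567 = \left(-21 - -672 + 7 \left(-24\right)^{2}\right) 10 \cdot 1^{2} \left(-2 - 1\right) + 567 = \left(-21 + 672 + 7 \cdot 576\right) 10 \cdot 1 \left(-2 - 1\right) + 567 = \left(-21 + 672 + 4032\right) 10 \cdot 1 \left(-3\right) + 567 = 4683 \left(-30\right) + 567 = -140490 + 567 = -139923$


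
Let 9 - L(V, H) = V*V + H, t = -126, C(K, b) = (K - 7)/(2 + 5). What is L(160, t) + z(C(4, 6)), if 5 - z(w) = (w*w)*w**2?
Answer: -61129541/2401 ≈ -25460.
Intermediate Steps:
C(K, b) = -1 + K/7 (C(K, b) = (-7 + K)/7 = (-7 + K)*(1/7) = -1 + K/7)
z(w) = 5 - w**4 (z(w) = 5 - w*w*w**2 = 5 - w**2*w**2 = 5 - w**4)
L(V, H) = 9 - H - V**2 (L(V, H) = 9 - (V*V + H) = 9 - (V**2 + H) = 9 - (H + V**2) = 9 + (-H - V**2) = 9 - H - V**2)
L(160, t) + z(C(4, 6)) = (9 - 1*(-126) - 1*160**2) + (5 - (-1 + (1/7)*4)**4) = (9 + 126 - 1*25600) + (5 - (-1 + 4/7)**4) = (9 + 126 - 25600) + (5 - (-3/7)**4) = -25465 + (5 - 1*81/2401) = -25465 + (5 - 81/2401) = -25465 + 11924/2401 = -61129541/2401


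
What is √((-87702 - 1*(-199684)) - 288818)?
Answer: 2*I*√44209 ≈ 420.52*I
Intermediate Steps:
√((-87702 - 1*(-199684)) - 288818) = √((-87702 + 199684) - 288818) = √(111982 - 288818) = √(-176836) = 2*I*√44209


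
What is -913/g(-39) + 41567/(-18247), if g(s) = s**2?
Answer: -79882918/27753687 ≈ -2.8783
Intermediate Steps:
-913/g(-39) + 41567/(-18247) = -913/((-39)**2) + 41567/(-18247) = -913/1521 + 41567*(-1/18247) = -913*1/1521 - 41567/18247 = -913/1521 - 41567/18247 = -79882918/27753687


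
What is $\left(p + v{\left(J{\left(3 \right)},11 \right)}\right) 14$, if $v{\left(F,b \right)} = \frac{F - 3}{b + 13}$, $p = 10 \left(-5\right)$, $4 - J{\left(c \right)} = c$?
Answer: $- \frac{4207}{6} \approx -701.17$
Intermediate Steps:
$J{\left(c \right)} = 4 - c$
$p = -50$
$v{\left(F,b \right)} = \frac{-3 + F}{13 + b}$
$\left(p + v{\left(J{\left(3 \right)},11 \right)}\right) 14 = \left(-50 + \frac{-3 + \left(4 - 3\right)}{13 + 11}\right) 14 = \left(-50 + \frac{-3 + \left(4 - 3\right)}{24}\right) 14 = \left(-50 + \frac{-3 + 1}{24}\right) 14 = \left(-50 + \frac{1}{24} \left(-2\right)\right) 14 = \left(-50 - \frac{1}{12}\right) 14 = \left(- \frac{601}{12}\right) 14 = - \frac{4207}{6}$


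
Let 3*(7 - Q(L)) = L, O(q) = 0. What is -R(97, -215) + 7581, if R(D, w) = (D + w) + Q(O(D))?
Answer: 7692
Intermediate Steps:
Q(L) = 7 - L/3
R(D, w) = 7 + D + w (R(D, w) = (D + w) + (7 - ⅓*0) = (D + w) + (7 + 0) = (D + w) + 7 = 7 + D + w)
-R(97, -215) + 7581 = -(7 + 97 - 215) + 7581 = -1*(-111) + 7581 = 111 + 7581 = 7692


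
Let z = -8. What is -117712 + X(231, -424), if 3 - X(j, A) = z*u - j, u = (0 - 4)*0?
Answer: -117478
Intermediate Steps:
u = 0 (u = -4*0 = 0)
X(j, A) = 3 + j (X(j, A) = 3 - (-8*0 - j) = 3 - (0 - j) = 3 - (-1)*j = 3 + j)
-117712 + X(231, -424) = -117712 + (3 + 231) = -117712 + 234 = -117478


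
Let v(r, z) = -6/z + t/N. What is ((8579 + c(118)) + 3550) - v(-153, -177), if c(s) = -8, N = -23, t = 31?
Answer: 16449980/1357 ≈ 12122.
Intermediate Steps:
v(r, z) = -31/23 - 6/z (v(r, z) = -6/z + 31/(-23) = -6/z + 31*(-1/23) = -6/z - 31/23 = -31/23 - 6/z)
((8579 + c(118)) + 3550) - v(-153, -177) = ((8579 - 8) + 3550) - (-31/23 - 6/(-177)) = (8571 + 3550) - (-31/23 - 6*(-1/177)) = 12121 - (-31/23 + 2/59) = 12121 - 1*(-1783/1357) = 12121 + 1783/1357 = 16449980/1357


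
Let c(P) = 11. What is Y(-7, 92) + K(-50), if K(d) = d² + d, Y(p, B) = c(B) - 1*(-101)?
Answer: 2562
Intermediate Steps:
Y(p, B) = 112 (Y(p, B) = 11 - 1*(-101) = 11 + 101 = 112)
K(d) = d + d²
Y(-7, 92) + K(-50) = 112 - 50*(1 - 50) = 112 - 50*(-49) = 112 + 2450 = 2562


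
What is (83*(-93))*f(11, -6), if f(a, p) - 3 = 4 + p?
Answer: -7719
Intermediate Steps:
f(a, p) = 7 + p (f(a, p) = 3 + (4 + p) = 7 + p)
(83*(-93))*f(11, -6) = (83*(-93))*(7 - 6) = -7719*1 = -7719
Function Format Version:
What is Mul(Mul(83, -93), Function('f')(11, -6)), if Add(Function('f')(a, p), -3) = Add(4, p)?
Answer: -7719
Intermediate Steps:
Function('f')(a, p) = Add(7, p) (Function('f')(a, p) = Add(3, Add(4, p)) = Add(7, p))
Mul(Mul(83, -93), Function('f')(11, -6)) = Mul(Mul(83, -93), Add(7, -6)) = Mul(-7719, 1) = -7719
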